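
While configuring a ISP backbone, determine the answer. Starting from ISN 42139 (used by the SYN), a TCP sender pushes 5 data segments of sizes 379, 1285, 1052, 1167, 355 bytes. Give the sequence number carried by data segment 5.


The SYN occupies sequence number ISN = 42139, so the first data byte is ISN + 1 = 42140.
SEQ of data segment i = (ISN + 1) + sum of payload sizes of segments 1..i-1.
Segment 1: SEQ = 42140, payload = 379 bytes
Segment 2: SEQ = 42519, payload = 1285 bytes
Segment 3: SEQ = 43804, payload = 1052 bytes
Segment 4: SEQ = 44856, payload = 1167 bytes
Segment 5: SEQ = 46023, payload = 355 bytes
SEQ of segment 5 = 42140 + 379 + 1285 + 1052 + 1167 = 46023

46023


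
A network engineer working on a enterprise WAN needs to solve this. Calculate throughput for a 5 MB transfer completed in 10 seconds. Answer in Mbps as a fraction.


Given: file = 5 MB, time = 10 s
File in Mb = 5 * 8 = 40 Mb
Throughput = 40 / 10 Mbps
Throughput = 4 Mbps

4


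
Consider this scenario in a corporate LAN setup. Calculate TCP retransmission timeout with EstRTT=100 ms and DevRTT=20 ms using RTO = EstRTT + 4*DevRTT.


Given: EstRTT = 100 ms, DevRTT = 20 ms
Timeout = EstRTT + 4 * DevRTT
4 * DevRTT = 4 * 20 = 80
Timeout = 100 + 80 = 180 ms

180


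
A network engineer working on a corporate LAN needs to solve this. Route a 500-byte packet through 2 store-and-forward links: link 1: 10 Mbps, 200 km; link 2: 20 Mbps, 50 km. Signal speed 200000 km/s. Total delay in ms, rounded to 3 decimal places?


Packet = 500 bytes = 4000 bits. Store-and-forward: sum (t_trans + t_prop) per link.
Link 1: t_trans = 4000/(10*10^6) s = 0.4000 ms; t_prop = 200/200000 s = 1.0000 ms; subtotal = 1.4000 ms
Link 2: t_trans = 4000/(20*10^6) s = 0.2000 ms; t_prop = 50/200000 s = 0.2500 ms; subtotal = 0.4500 ms
End-to-end = 1.4000 + 0.4500 = 1.8500 ms -> 1.850 ms (3 dp)

1.850


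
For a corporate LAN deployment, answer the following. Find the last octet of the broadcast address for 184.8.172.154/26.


Given: IP = 184.8.172.154, prefix = /26
Host bits = 32 - 26 = 6
Network last octet = 154 AND mask = 128
Host part size = 2^6 - 1 = 63
Broadcast last octet = 128 OR 63 = 191

191


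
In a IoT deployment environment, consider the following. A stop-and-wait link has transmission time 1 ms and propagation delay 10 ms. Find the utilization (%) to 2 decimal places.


Given: Ttrans = 1 ms, Tprop = 10 ms
RTT = 2 * Tprop = 2 * 10 = 20 ms
U = Ttrans / (Ttrans + RTT)
U = 1 / (1 + 20)
U = 1 / 21 = 0.047619
U% = 4.76%

4.76


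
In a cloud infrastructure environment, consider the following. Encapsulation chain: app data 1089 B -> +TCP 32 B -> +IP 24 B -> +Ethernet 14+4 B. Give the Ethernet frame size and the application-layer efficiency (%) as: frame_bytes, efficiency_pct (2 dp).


TCP segment = 1089 + 32 = 1121 B
IP packet = 1121 + 24 = 1145 B
Ethernet frame = 1145 + 14 + 4 = 1163 B
Efficiency = app / frame = 1089 / 1163 = 0.936371 = 93.6371% -> 93.64% (2 dp)

1163, 93.64


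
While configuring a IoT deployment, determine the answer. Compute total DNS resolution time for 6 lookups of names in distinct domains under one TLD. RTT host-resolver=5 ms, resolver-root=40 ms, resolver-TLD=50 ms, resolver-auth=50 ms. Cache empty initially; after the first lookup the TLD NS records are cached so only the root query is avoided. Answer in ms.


Lookup 1 (cold cache): local + root + TLD + auth = 5 + 40 + 50 + 50 = 145 ms
Lookups 2..6 (TLD NS cached -> skip root; new domain -> still ask TLD and auth): local + TLD + auth = 5 + 50 + 50 = 105 ms each
Remaining 5 lookups: 5 * 105 = 525 ms
Total = 145 + 525 = 670 ms

670


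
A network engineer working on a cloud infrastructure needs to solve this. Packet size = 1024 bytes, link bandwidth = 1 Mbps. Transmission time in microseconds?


Given: packet = 1024 bytes, bandwidth = 1 Mbps
Packet in bits = 1024 * 8 = 8192 bits
Bandwidth = 1 * 10^6 = 1000000 bps
Time = 8192 / 1000000 seconds
Time in us = 8192 * 10^6 / 1000000 = 8192

8192


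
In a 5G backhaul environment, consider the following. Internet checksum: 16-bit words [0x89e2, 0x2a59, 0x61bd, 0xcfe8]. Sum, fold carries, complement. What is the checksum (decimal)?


Given words: [0x89e2, 0x2a59, 0x61bd, 0xcfe8]
Step 1: Sum all words
Raw sum = 35298 + 10841 + 25021 + 53224 = 124384
Step 2: Fold carry: (58848 + 1) = 58849
One's complement = ~58849 & 0xFFFF = 6686

6686


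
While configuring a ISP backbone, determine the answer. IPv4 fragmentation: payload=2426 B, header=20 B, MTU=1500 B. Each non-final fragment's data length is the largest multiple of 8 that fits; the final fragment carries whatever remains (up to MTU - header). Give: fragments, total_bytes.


Max data per non-final fragment = floor((MTU - header)/8)*8 = floor((1500 - 20)/8)*8 = floor(1480/8)*8 = 1480 B
Final fragment needs no 8-byte alignment: it can carry up to MTU - header = 1480 B
Non-final fragments needed = ceil((payload - 1480) / 1480) = ceil(946/1480) = ceil(0.6392) = 1
Number of fragments = 1 + 1 = 2
Fragment sizes (data): 1 * 1480 B + 946 B (last, 946 <= 1480 OK)
Total bytes sent = payload + n_frags * header = 2426 + 2*20 = 2426 + 40 = 2466 B

2, 2466


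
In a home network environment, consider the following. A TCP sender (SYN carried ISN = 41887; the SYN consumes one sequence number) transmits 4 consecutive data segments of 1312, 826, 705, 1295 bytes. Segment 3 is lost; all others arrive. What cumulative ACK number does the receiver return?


SYN uses sequence number 41887; first data byte = ISN + 1 = 41888.
Segment 1: SEQ = 41888, len = 1312 B, covers [41888, 43199]
Segment 2: SEQ = 43200, len = 826 B, covers [43200, 44025]
Segment 3: SEQ = 44026, len = 705 B, covers [44026, 44730] [LOST]
Segment 4: SEQ = 44731, len = 1295 B, covers [44731, 46025]
In-order data received: bytes [41888, 44025] (segments 1..2).
Segment 3 missing -> gap begins at byte 44026; later segments buffered out of order.
Cumulative ACK = next expected in-order byte = 41888 + 1312 + 826 = 44026

44026


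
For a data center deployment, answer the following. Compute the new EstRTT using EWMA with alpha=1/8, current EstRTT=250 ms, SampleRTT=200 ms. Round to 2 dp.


Given: EstRTT = 250 ms, SampleRTT = 200 ms, alpha = 1/8
New EstRTT = (1 - alpha) * EstRTT + alpha * SampleRTT
(7/8) * 250 = 218.75
(1/8) * 200 = 25
New EstRTT = 218.75 + 25 = 243.75 ms -> 243.75 ms (2 dp)

243.75


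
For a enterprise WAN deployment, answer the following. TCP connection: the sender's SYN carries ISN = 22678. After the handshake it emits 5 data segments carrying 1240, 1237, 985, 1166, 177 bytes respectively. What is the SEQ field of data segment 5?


The SYN occupies sequence number ISN = 22678, so the first data byte is ISN + 1 = 22679.
SEQ of data segment i = (ISN + 1) + sum of payload sizes of segments 1..i-1.
Segment 1: SEQ = 22679, payload = 1240 bytes
Segment 2: SEQ = 23919, payload = 1237 bytes
Segment 3: SEQ = 25156, payload = 985 bytes
Segment 4: SEQ = 26141, payload = 1166 bytes
Segment 5: SEQ = 27307, payload = 177 bytes
SEQ of segment 5 = 22679 + 1240 + 1237 + 985 + 1166 = 27307

27307


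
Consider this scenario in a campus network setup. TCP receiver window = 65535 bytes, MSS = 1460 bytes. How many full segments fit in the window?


Given: RWND = 65535 bytes, MSS = 1460 bytes
Full segments = floor(RWND / MSS)
Full segments = floor(65535 / 1460)
Full segments = floor(44.887) = 44

44


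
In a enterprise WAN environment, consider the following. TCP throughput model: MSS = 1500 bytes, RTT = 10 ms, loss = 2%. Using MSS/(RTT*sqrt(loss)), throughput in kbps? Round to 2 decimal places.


Given: MSS = 1500 bytes, RTT = 10 ms, loss = 2%
RTT in seconds = 10 / 1000 = 0.01
Loss rate = 2% = 0.02
sqrt(loss) = sqrt(0.02) = 0.141421356237
Throughput (bytes/s) = 1500 / (0.01 * 0.141421356237) = 1060660.1718
Throughput (kbps) = 1060660.1718 * 8 / 1000 = 8485.281374 -> 8485.28 kbps (2 dp)

8485.28


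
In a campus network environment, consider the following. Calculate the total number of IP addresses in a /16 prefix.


Given: CIDR prefix /16
Host bits = 32 - 16 = 16
Total addresses = 2^16 = 65536

65536


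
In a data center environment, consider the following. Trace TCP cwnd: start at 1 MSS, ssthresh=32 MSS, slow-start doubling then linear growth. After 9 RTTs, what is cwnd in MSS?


RTT 0: cwnd = 1 MSS (initial)
RTT 1: cwnd = 2 MSS (slow start, doubled)
RTT 2: cwnd = 4 MSS (slow start, doubled)
RTT 3: cwnd = 8 MSS (slow start, doubled)
RTT 4: cwnd = 16 MSS (slow start, doubled)
RTT 5: cwnd = 32 MSS (slow start, doubled)
RTT 6: cwnd = 33 MSS (congestion avoidance, +1)
RTT 7: cwnd = 34 MSS (congestion avoidance, +1)
RTT 8: cwnd = 35 MSS (congestion avoidance, +1)
RTT 9: cwnd = 36 MSS (congestion avoidance, +1)

36


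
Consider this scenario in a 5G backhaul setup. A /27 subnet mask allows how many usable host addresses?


Given: subnet mask /27
Host bits = 32 - 27 = 5
Total addresses = 2^5 = 32
Usable hosts = 32 - 2 (network + broadcast) = 30

30


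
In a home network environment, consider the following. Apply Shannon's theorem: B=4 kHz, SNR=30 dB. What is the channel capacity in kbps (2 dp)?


Given: B = 4 kHz, SNR = 30 dB
SNR linear = 10^(30/10) = 1000
1 + SNR = 1001
log2(1001) = 9.9672262588
C = 4 * 1000 * 9.9672262588 = 39868.9050 bps
C = 39.868905 kbps -> 39.87 kbps (2 dp)

39.87


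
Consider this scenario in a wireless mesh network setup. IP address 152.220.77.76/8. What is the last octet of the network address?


Given: IP = 152.220.77.76, prefix = /8
Subnet mask = 255.0.0.0
Last octet of IP: 76
Last octet of mask: 0
Network last octet = 76 AND 0 = 0

0


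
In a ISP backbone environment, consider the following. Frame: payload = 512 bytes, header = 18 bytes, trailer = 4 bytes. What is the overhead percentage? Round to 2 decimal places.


Given: payload = 512 B, header = 18 B, trailer = 4 B
Overhead bytes = header + trailer = 18 + 4 = 22
Total frame = payload + overhead = 512 + 22 = 534
Overhead % = 22 / 534 * 100 = 4.1199% -> 4.12% (2 dp)

4.12


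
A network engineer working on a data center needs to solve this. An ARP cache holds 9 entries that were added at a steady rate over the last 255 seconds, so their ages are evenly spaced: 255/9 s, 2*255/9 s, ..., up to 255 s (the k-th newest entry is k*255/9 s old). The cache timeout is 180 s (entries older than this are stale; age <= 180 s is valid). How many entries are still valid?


Ages are k * 255/9 s for k = 1..9 (spacing = 28.3333 s).
Entry k is valid iff k * 255/9 <= 180 iff k <= 9 * 180 / 255 = 6.3529
n_valid = floor(6.3529) = 6
(n_stale = 9 - 6 = 3)

6


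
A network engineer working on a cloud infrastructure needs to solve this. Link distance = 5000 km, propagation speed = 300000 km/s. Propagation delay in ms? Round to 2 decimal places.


Given: distance = 5000 km, speed = 300000 km/s
Delay = distance / speed = 5000 / 300000 seconds
Delay in ms = 5000 * 1000 / 300000
Delay = 16.6667 ms
Rounded to 2 dp = 16.67 ms

16.67


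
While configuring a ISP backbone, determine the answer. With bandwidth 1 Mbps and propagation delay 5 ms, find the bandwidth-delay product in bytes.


Given: bandwidth = 1 Mbps, delay = 5 ms
BDP in bits = 1 * 10^6 * 5 / 1000
BDP in bits = 5000
BDP in bytes = 5000 / 8 = 625

625


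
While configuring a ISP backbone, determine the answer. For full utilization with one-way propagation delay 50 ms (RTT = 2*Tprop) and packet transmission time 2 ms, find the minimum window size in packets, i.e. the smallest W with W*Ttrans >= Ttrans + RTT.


Given: Ttrans = 2 ms, RTT = 100 ms (= 2 * Tprop, Tprop = 50 ms)
Time until first ACK returns = Ttrans + RTT = 2 + 100 = 102 ms
Need W * Ttrans >= Ttrans + RTT  ->  W >= (Ttrans + RTT) / Ttrans
(Ttrans + RTT) / Ttrans = 102 / 2 = 51
W_min = ceil(51) = 51

51


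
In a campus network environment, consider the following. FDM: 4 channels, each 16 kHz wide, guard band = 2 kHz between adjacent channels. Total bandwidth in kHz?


Given: 4 channels, 16 kHz each, guard = 2 kHz
Channel bandwidth = 4 * 16 = 64 kHz
Guard bands = 3 gaps * 2 kHz = 6 kHz
Total = 64 + 6 = 70 kHz

70


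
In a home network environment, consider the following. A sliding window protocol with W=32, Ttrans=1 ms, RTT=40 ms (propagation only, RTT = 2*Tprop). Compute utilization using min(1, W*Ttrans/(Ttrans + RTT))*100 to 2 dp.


Given: W = 32, Ttrans = 1 ms, RTT = 40 ms (= 2 * Tprop, Tprop = 20 ms)
Cycle time = Ttrans + RTT = 1 + 40 = 41 ms (first packet sent until its ACK returns)
W * Ttrans = 32 * 1 = 32 ms of sending per cycle
W * Ttrans / (Ttrans + RTT) = 32 / 41 = 0.780488
U = min(1, 0.780488) = 0.780488
U% = 78.05%

78.05


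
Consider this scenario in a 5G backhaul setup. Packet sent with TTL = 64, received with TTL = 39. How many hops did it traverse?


Given: initial TTL = 64, received TTL = 39
Hops = initial TTL - received TTL
Hops = 64 - 39 = 25

25


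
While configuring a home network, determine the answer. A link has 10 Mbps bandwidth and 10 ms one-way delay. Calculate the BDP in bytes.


Given: bandwidth = 10 Mbps, delay = 10 ms
BDP in bits = 10 * 10^6 * 10 / 1000
BDP in bits = 100000
BDP in bytes = 100000 / 8 = 12500

12500


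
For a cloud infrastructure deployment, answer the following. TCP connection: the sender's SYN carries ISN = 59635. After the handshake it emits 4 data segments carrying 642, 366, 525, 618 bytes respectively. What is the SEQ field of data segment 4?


The SYN occupies sequence number ISN = 59635, so the first data byte is ISN + 1 = 59636.
SEQ of data segment i = (ISN + 1) + sum of payload sizes of segments 1..i-1.
Segment 1: SEQ = 59636, payload = 642 bytes
Segment 2: SEQ = 60278, payload = 366 bytes
Segment 3: SEQ = 60644, payload = 525 bytes
Segment 4: SEQ = 61169, payload = 618 bytes
SEQ of segment 4 = 59636 + 642 + 366 + 525 = 61169

61169


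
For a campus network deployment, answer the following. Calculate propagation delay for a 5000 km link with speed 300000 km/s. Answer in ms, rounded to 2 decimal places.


Given: distance = 5000 km, speed = 300000 km/s
Delay = distance / speed = 5000 / 300000 seconds
Delay in ms = 5000 * 1000 / 300000
Delay = 16.6667 ms
Rounded to 2 dp = 16.67 ms

16.67


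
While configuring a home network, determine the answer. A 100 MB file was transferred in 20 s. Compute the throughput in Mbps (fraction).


Given: file = 100 MB, time = 20 s
File in Mb = 100 * 8 = 800 Mb
Throughput = 800 / 20 Mbps
Throughput = 40 Mbps

40


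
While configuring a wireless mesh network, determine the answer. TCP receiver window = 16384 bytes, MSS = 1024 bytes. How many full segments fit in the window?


Given: RWND = 16384 bytes, MSS = 1024 bytes
Full segments = floor(RWND / MSS)
Full segments = floor(16384 / 1024)
Full segments = floor(16.0) = 16

16


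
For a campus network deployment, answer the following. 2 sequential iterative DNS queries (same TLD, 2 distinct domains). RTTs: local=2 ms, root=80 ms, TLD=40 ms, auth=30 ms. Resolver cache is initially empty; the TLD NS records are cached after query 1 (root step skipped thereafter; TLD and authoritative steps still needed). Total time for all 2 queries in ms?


Lookup 1 (cold cache): local + root + TLD + auth = 2 + 80 + 40 + 30 = 152 ms
Lookups 2..2 (TLD NS cached -> skip root; new domain -> still ask TLD and auth): local + TLD + auth = 2 + 40 + 30 = 72 ms each
Remaining 1 lookups: 1 * 72 = 72 ms
Total = 152 + 72 = 224 ms

224


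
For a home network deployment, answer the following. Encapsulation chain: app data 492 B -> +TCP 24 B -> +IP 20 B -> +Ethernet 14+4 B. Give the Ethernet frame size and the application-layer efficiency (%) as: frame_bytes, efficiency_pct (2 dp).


TCP segment = 492 + 24 = 516 B
IP packet = 516 + 20 = 536 B
Ethernet frame = 536 + 14 + 4 = 554 B
Efficiency = app / frame = 492 / 554 = 0.888087 = 88.8087% -> 88.81% (2 dp)

554, 88.81


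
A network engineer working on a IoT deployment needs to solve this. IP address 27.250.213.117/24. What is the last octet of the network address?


Given: IP = 27.250.213.117, prefix = /24
Subnet mask = 255.255.255.0
Last octet of IP: 117
Last octet of mask: 0
Network last octet = 117 AND 0 = 0

0


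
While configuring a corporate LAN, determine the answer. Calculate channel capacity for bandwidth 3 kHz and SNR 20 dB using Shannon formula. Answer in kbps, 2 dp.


Given: B = 3 kHz, SNR = 20 dB
SNR linear = 10^(20/10) = 100
1 + SNR = 101
log2(101) = 6.6582114828
C = 3 * 1000 * 6.6582114828 = 19974.6344 bps
C = 19.974634 kbps -> 19.97 kbps (2 dp)

19.97


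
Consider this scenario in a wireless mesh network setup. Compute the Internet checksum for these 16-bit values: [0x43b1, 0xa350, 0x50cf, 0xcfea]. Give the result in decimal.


Given words: [0x43b1, 0xa350, 0x50cf, 0xcfea]
Step 1: Sum all words
Raw sum = 17329 + 41808 + 20687 + 53226 = 133050
Step 2: Fold carry: (1978 + 2) = 1980
One's complement = ~1980 & 0xFFFF = 63555

63555


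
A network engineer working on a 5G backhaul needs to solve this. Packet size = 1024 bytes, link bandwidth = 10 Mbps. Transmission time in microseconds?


Given: packet = 1024 bytes, bandwidth = 10 Mbps
Packet in bits = 1024 * 8 = 8192 bits
Bandwidth = 10 * 10^6 = 10000000 bps
Time = 8192 / 10000000 seconds
Time in us = 8192 * 10^6 / 10000000 = 819.2

819.2


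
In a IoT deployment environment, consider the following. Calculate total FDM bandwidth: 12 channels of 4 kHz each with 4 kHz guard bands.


Given: 12 channels, 4 kHz each, guard = 4 kHz
Channel bandwidth = 12 * 4 = 48 kHz
Guard bands = 11 gaps * 4 kHz = 44 kHz
Total = 48 + 44 = 92 kHz

92


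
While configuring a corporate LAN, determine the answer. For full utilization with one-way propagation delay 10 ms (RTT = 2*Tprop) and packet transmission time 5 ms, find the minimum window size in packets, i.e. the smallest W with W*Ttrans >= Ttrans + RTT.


Given: Ttrans = 5 ms, RTT = 20 ms (= 2 * Tprop, Tprop = 10 ms)
Time until first ACK returns = Ttrans + RTT = 5 + 20 = 25 ms
Need W * Ttrans >= Ttrans + RTT  ->  W >= (Ttrans + RTT) / Ttrans
(Ttrans + RTT) / Ttrans = 25 / 5 = 5
W_min = ceil(5) = 5

5


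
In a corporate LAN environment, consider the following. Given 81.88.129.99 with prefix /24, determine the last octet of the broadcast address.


Given: IP = 81.88.129.99, prefix = /24
Host bits = 32 - 24 = 8
Network last octet = 99 AND mask = 0
Host part size = 2^8 - 1 = 255
Broadcast last octet = 0 OR 255 = 255

255


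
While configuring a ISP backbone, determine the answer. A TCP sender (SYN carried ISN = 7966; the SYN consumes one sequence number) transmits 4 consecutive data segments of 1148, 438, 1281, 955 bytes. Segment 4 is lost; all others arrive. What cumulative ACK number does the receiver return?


SYN uses sequence number 7966; first data byte = ISN + 1 = 7967.
Segment 1: SEQ = 7967, len = 1148 B, covers [7967, 9114]
Segment 2: SEQ = 9115, len = 438 B, covers [9115, 9552]
Segment 3: SEQ = 9553, len = 1281 B, covers [9553, 10833]
Segment 4: SEQ = 10834, len = 955 B, covers [10834, 11788] [LOST]
In-order data received: bytes [7967, 10833] (segments 1..3).
Segment 4 missing -> gap begins at byte 10834.
Cumulative ACK = next expected in-order byte = 7967 + 1148 + 438 + 1281 = 10834

10834


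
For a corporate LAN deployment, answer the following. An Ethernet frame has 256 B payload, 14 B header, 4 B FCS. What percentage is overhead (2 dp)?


Given: payload = 256 B, header = 14 B, trailer = 4 B
Overhead bytes = header + trailer = 14 + 4 = 18
Total frame = payload + overhead = 256 + 18 = 274
Overhead % = 18 / 274 * 100 = 6.5693% -> 6.57% (2 dp)

6.57


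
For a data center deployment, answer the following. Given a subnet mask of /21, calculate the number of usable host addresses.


Given: subnet mask /21
Host bits = 32 - 21 = 11
Total addresses = 2^11 = 2048
Usable hosts = 2048 - 2 (network + broadcast) = 2046

2046


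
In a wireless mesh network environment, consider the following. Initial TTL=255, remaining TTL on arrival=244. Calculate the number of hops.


Given: initial TTL = 255, received TTL = 244
Hops = initial TTL - received TTL
Hops = 255 - 244 = 11

11


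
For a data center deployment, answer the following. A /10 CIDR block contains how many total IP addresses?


Given: CIDR prefix /10
Host bits = 32 - 10 = 22
Total addresses = 2^22 = 4194304

4194304


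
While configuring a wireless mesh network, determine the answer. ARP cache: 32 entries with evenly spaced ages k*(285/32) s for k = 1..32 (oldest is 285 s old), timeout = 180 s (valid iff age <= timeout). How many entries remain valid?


Ages are k * 285/32 s for k = 1..32 (spacing = 8.9062 s).
Entry k is valid iff k * 285/32 <= 180 iff k <= 32 * 180 / 285 = 20.2105
n_valid = floor(20.2105) = 20
(n_stale = 32 - 20 = 12)

20


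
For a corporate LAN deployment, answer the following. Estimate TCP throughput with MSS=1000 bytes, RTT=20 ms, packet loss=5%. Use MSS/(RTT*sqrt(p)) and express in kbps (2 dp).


Given: MSS = 1000 bytes, RTT = 20 ms, loss = 5%
RTT in seconds = 20 / 1000 = 0.02
Loss rate = 5% = 0.05
sqrt(loss) = sqrt(0.05) = 0.223606797750
Throughput (bytes/s) = 1000 / (0.02 * 0.223606797750) = 223606.7977
Throughput (kbps) = 223606.7977 * 8 / 1000 = 1788.854382 -> 1788.85 kbps (2 dp)

1788.85


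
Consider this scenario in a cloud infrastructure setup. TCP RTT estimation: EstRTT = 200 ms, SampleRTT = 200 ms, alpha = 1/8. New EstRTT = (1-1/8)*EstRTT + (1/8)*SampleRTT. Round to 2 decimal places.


Given: EstRTT = 200 ms, SampleRTT = 200 ms, alpha = 1/8
New EstRTT = (1 - alpha) * EstRTT + alpha * SampleRTT
(7/8) * 200 = 175
(1/8) * 200 = 25
New EstRTT = 175 + 25 = 200 ms -> 200.00 ms (2 dp)

200.00


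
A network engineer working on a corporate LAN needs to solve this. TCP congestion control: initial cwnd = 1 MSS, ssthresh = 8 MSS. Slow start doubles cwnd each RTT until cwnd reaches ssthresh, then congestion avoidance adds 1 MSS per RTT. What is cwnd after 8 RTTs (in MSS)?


RTT 0: cwnd = 1 MSS (initial)
RTT 1: cwnd = 2 MSS (slow start, doubled)
RTT 2: cwnd = 4 MSS (slow start, doubled)
RTT 3: cwnd = 8 MSS (slow start, doubled)
RTT 4: cwnd = 9 MSS (congestion avoidance, +1)
RTT 5: cwnd = 10 MSS (congestion avoidance, +1)
RTT 6: cwnd = 11 MSS (congestion avoidance, +1)
RTT 7: cwnd = 12 MSS (congestion avoidance, +1)
RTT 8: cwnd = 13 MSS (congestion avoidance, +1)

13


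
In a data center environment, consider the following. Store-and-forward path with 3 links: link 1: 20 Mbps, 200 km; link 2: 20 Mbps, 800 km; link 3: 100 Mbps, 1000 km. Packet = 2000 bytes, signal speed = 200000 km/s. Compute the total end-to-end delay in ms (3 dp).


Packet = 2000 bytes = 16000 bits. Store-and-forward: sum (t_trans + t_prop) per link.
Link 1: t_trans = 16000/(20*10^6) s = 0.8000 ms; t_prop = 200/200000 s = 1.0000 ms; subtotal = 1.8000 ms
Link 2: t_trans = 16000/(20*10^6) s = 0.8000 ms; t_prop = 800/200000 s = 4.0000 ms; subtotal = 4.8000 ms
Link 3: t_trans = 16000/(100*10^6) s = 0.1600 ms; t_prop = 1000/200000 s = 5.0000 ms; subtotal = 5.1600 ms
End-to-end = 1.8000 + 4.8000 + 5.1600 = 11.7600 ms -> 11.760 ms (3 dp)

11.760


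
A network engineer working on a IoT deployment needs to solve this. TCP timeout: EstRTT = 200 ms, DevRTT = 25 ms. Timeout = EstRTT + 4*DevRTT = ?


Given: EstRTT = 200 ms, DevRTT = 25 ms
Timeout = EstRTT + 4 * DevRTT
4 * DevRTT = 4 * 25 = 100
Timeout = 200 + 100 = 300 ms

300


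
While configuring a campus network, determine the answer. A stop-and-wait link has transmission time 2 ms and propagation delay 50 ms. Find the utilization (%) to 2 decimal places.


Given: Ttrans = 2 ms, Tprop = 50 ms
RTT = 2 * Tprop = 2 * 50 = 100 ms
U = Ttrans / (Ttrans + RTT)
U = 2 / (2 + 100)
U = 2 / 102 = 0.019608
U% = 1.96%

1.96


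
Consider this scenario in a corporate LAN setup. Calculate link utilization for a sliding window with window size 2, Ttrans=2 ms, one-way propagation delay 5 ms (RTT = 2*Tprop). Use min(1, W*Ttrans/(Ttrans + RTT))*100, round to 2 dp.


Given: W = 2, Ttrans = 2 ms, RTT = 10 ms (= 2 * Tprop, Tprop = 5 ms)
Cycle time = Ttrans + RTT = 2 + 10 = 12 ms (first packet sent until its ACK returns)
W * Ttrans = 2 * 2 = 4 ms of sending per cycle
W * Ttrans / (Ttrans + RTT) = 4 / 12 = 0.333333
U = min(1, 0.333333) = 0.333333
U% = 33.33%

33.33


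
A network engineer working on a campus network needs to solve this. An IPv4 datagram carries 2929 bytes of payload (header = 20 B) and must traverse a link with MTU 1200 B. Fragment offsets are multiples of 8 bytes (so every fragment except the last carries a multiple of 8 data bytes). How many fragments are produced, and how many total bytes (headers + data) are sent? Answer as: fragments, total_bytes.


Max data per non-final fragment = floor((MTU - header)/8)*8 = floor((1200 - 20)/8)*8 = floor(1180/8)*8 = 1176 B
Final fragment needs no 8-byte alignment: it can carry up to MTU - header = 1180 B
Non-final fragments needed = ceil((payload - 1180) / 1176) = ceil(1749/1176) = ceil(1.4872) = 2
Number of fragments = 2 + 1 = 3
Fragment sizes (data): 2 * 1176 B + 577 B (last, 577 <= 1180 OK)
Total bytes sent = payload + n_frags * header = 2929 + 3*20 = 2929 + 60 = 2989 B

3, 2989


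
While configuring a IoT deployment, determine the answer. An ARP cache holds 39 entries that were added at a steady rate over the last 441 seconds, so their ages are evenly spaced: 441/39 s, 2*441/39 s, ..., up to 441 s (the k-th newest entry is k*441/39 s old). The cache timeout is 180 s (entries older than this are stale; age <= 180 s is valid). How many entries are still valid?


Ages are k * 441/39 s for k = 1..39 (spacing = 11.3077 s).
Entry k is valid iff k * 441/39 <= 180 iff k <= 39 * 180 / 441 = 15.9184
n_valid = floor(15.9184) = 15
(n_stale = 39 - 15 = 24)

15


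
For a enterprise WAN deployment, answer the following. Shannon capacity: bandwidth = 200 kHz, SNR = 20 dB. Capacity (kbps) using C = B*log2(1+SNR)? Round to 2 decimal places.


Given: B = 200 kHz, SNR = 20 dB
SNR linear = 10^(20/10) = 100
1 + SNR = 101
log2(101) = 6.6582114828
C = 200 * 1000 * 6.6582114828 = 1331642.2966 bps
C = 1331.642297 kbps -> 1331.64 kbps (2 dp)

1331.64


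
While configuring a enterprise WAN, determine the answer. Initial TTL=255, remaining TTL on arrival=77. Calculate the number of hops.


Given: initial TTL = 255, received TTL = 77
Hops = initial TTL - received TTL
Hops = 255 - 77 = 178

178


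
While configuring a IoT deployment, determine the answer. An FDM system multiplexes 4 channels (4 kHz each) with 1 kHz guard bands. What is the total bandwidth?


Given: 4 channels, 4 kHz each, guard = 1 kHz
Channel bandwidth = 4 * 4 = 16 kHz
Guard bands = 3 gaps * 1 kHz = 3 kHz
Total = 16 + 3 = 19 kHz

19


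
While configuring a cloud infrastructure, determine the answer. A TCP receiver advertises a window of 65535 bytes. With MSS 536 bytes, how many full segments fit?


Given: RWND = 65535 bytes, MSS = 536 bytes
Full segments = floor(RWND / MSS)
Full segments = floor(65535 / 536)
Full segments = floor(122.2668) = 122

122


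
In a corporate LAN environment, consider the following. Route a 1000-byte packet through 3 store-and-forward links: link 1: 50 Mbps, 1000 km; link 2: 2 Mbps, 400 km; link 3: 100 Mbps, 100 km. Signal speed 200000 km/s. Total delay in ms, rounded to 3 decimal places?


Packet = 1000 bytes = 8000 bits. Store-and-forward: sum (t_trans + t_prop) per link.
Link 1: t_trans = 8000/(50*10^6) s = 0.1600 ms; t_prop = 1000/200000 s = 5.0000 ms; subtotal = 5.1600 ms
Link 2: t_trans = 8000/(2*10^6) s = 4.0000 ms; t_prop = 400/200000 s = 2.0000 ms; subtotal = 6.0000 ms
Link 3: t_trans = 8000/(100*10^6) s = 0.0800 ms; t_prop = 100/200000 s = 0.5000 ms; subtotal = 0.5800 ms
End-to-end = 5.1600 + 6.0000 + 0.5800 = 11.7400 ms -> 11.740 ms (3 dp)

11.740


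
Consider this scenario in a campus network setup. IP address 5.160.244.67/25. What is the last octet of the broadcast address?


Given: IP = 5.160.244.67, prefix = /25
Host bits = 32 - 25 = 7
Network last octet = 67 AND mask = 0
Host part size = 2^7 - 1 = 127
Broadcast last octet = 0 OR 127 = 127

127


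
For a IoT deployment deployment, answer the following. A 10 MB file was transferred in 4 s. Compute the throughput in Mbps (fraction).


Given: file = 10 MB, time = 4 s
File in Mb = 10 * 8 = 80 Mb
Throughput = 80 / 4 Mbps
Throughput = 20 Mbps

20


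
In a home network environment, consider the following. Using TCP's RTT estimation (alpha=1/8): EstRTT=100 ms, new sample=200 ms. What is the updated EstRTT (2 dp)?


Given: EstRTT = 100 ms, SampleRTT = 200 ms, alpha = 1/8
New EstRTT = (1 - alpha) * EstRTT + alpha * SampleRTT
(7/8) * 100 = 87.5
(1/8) * 200 = 25
New EstRTT = 87.5 + 25 = 112.5 ms -> 112.50 ms (2 dp)

112.50


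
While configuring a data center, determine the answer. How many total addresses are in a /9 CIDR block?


Given: CIDR prefix /9
Host bits = 32 - 9 = 23
Total addresses = 2^23 = 8388608

8388608


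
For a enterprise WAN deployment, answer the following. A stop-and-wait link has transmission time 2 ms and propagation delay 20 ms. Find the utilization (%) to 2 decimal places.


Given: Ttrans = 2 ms, Tprop = 20 ms
RTT = 2 * Tprop = 2 * 20 = 40 ms
U = Ttrans / (Ttrans + RTT)
U = 2 / (2 + 40)
U = 2 / 42 = 0.047619
U% = 4.76%

4.76


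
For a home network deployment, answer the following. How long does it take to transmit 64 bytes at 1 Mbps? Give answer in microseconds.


Given: packet = 64 bytes, bandwidth = 1 Mbps
Packet in bits = 64 * 8 = 512 bits
Bandwidth = 1 * 10^6 = 1000000 bps
Time = 512 / 1000000 seconds
Time in us = 512 * 10^6 / 1000000 = 512

512


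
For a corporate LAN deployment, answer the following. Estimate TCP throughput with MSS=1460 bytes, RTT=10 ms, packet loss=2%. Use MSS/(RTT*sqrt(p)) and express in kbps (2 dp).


Given: MSS = 1460 bytes, RTT = 10 ms, loss = 2%
RTT in seconds = 10 / 1000 = 0.01
Loss rate = 2% = 0.02
sqrt(loss) = sqrt(0.02) = 0.141421356237
Throughput (bytes/s) = 1460 / (0.01 * 0.141421356237) = 1032375.9005
Throughput (kbps) = 1032375.9005 * 8 / 1000 = 8259.007204 -> 8259.01 kbps (2 dp)

8259.01


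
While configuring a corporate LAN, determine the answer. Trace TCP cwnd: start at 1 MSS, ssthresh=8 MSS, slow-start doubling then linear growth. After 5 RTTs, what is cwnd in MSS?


RTT 0: cwnd = 1 MSS (initial)
RTT 1: cwnd = 2 MSS (slow start, doubled)
RTT 2: cwnd = 4 MSS (slow start, doubled)
RTT 3: cwnd = 8 MSS (slow start, doubled)
RTT 4: cwnd = 9 MSS (congestion avoidance, +1)
RTT 5: cwnd = 10 MSS (congestion avoidance, +1)

10


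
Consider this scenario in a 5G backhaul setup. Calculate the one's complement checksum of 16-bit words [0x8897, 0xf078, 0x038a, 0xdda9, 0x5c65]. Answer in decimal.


Given words: [0x8897, 0xf078, 0x038a, 0xdda9, 0x5c65]
Step 1: Sum all words
Raw sum = 34967 + 61560 + 906 + 56745 + 23653 = 177831
Step 2: Fold carry: (46759 + 2) = 46761
One's complement = ~46761 & 0xFFFF = 18774

18774


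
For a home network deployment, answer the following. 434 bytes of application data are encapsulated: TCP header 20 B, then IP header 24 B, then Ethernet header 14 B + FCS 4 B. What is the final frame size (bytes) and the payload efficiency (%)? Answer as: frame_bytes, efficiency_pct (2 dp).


TCP segment = 434 + 20 = 454 B
IP packet = 454 + 24 = 478 B
Ethernet frame = 478 + 14 + 4 = 496 B
Efficiency = app / frame = 434 / 496 = 0.875000 = 87.5000% -> 87.50% (2 dp)

496, 87.50


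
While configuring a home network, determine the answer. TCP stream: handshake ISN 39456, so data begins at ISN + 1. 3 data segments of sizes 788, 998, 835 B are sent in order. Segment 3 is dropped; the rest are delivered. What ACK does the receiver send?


SYN uses sequence number 39456; first data byte = ISN + 1 = 39457.
Segment 1: SEQ = 39457, len = 788 B, covers [39457, 40244]
Segment 2: SEQ = 40245, len = 998 B, covers [40245, 41242]
Segment 3: SEQ = 41243, len = 835 B, covers [41243, 42077] [LOST]
In-order data received: bytes [39457, 41242] (segments 1..2).
Segment 3 missing -> gap begins at byte 41243.
Cumulative ACK = next expected in-order byte = 39457 + 788 + 998 = 41243

41243


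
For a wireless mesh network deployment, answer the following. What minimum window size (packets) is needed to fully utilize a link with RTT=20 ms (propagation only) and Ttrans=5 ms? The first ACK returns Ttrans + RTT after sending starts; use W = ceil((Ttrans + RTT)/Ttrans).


Given: Ttrans = 5 ms, RTT = 20 ms (= 2 * Tprop, Tprop = 10 ms)
Time until first ACK returns = Ttrans + RTT = 5 + 20 = 25 ms
Need W * Ttrans >= Ttrans + RTT  ->  W >= (Ttrans + RTT) / Ttrans
(Ttrans + RTT) / Ttrans = 25 / 5 = 5
W_min = ceil(5) = 5

5


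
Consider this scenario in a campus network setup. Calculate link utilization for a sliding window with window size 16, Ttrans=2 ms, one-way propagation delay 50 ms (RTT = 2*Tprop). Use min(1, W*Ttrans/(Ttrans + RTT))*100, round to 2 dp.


Given: W = 16, Ttrans = 2 ms, RTT = 100 ms (= 2 * Tprop, Tprop = 50 ms)
Cycle time = Ttrans + RTT = 2 + 100 = 102 ms (first packet sent until its ACK returns)
W * Ttrans = 16 * 2 = 32 ms of sending per cycle
W * Ttrans / (Ttrans + RTT) = 32 / 102 = 0.313725
U = min(1, 0.313725) = 0.313725
U% = 31.37%

31.37


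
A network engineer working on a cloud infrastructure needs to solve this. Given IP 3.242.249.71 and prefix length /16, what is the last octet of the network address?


Given: IP = 3.242.249.71, prefix = /16
Subnet mask = 255.255.0.0
Last octet of IP: 71
Last octet of mask: 0
Network last octet = 71 AND 0 = 0

0


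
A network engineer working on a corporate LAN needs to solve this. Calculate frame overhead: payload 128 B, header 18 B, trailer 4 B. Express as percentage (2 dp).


Given: payload = 128 B, header = 18 B, trailer = 4 B
Overhead bytes = header + trailer = 18 + 4 = 22
Total frame = payload + overhead = 128 + 22 = 150
Overhead % = 22 / 150 * 100 = 14.6667% -> 14.67% (2 dp)

14.67


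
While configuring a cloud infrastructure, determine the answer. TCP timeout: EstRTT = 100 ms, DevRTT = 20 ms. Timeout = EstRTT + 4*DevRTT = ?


Given: EstRTT = 100 ms, DevRTT = 20 ms
Timeout = EstRTT + 4 * DevRTT
4 * DevRTT = 4 * 20 = 80
Timeout = 100 + 80 = 180 ms

180


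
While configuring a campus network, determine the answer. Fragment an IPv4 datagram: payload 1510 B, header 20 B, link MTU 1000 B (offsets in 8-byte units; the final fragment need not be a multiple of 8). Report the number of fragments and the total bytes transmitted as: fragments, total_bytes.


Max data per non-final fragment = floor((MTU - header)/8)*8 = floor((1000 - 20)/8)*8 = floor(980/8)*8 = 976 B
Final fragment needs no 8-byte alignment: it can carry up to MTU - header = 980 B
Non-final fragments needed = ceil((payload - 980) / 976) = ceil(530/976) = ceil(0.5430) = 1
Number of fragments = 1 + 1 = 2
Fragment sizes (data): 1 * 976 B + 534 B (last, 534 <= 980 OK)
Total bytes sent = payload + n_frags * header = 1510 + 2*20 = 1510 + 40 = 1550 B

2, 1550


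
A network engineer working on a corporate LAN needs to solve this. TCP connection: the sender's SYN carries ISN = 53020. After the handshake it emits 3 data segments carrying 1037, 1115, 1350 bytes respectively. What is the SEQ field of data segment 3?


The SYN occupies sequence number ISN = 53020, so the first data byte is ISN + 1 = 53021.
SEQ of data segment i = (ISN + 1) + sum of payload sizes of segments 1..i-1.
Segment 1: SEQ = 53021, payload = 1037 bytes
Segment 2: SEQ = 54058, payload = 1115 bytes
Segment 3: SEQ = 55173, payload = 1350 bytes
SEQ of segment 3 = 53021 + 1037 + 1115 = 55173

55173


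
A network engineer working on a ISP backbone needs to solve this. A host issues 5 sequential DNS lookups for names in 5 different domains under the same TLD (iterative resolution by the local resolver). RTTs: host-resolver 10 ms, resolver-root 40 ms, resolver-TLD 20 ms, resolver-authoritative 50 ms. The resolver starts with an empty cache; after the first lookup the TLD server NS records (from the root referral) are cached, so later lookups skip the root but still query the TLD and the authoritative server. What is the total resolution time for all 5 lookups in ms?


Lookup 1 (cold cache): local + root + TLD + auth = 10 + 40 + 20 + 50 = 120 ms
Lookups 2..5 (TLD NS cached -> skip root; new domain -> still ask TLD and auth): local + TLD + auth = 10 + 20 + 50 = 80 ms each
Remaining 4 lookups: 4 * 80 = 320 ms
Total = 120 + 320 = 440 ms

440


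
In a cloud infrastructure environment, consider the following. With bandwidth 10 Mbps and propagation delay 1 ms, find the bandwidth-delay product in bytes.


Given: bandwidth = 10 Mbps, delay = 1 ms
BDP in bits = 10 * 10^6 * 1 / 1000
BDP in bits = 10000
BDP in bytes = 10000 / 8 = 1250

1250


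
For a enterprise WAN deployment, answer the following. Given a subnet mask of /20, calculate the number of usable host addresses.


Given: subnet mask /20
Host bits = 32 - 20 = 12
Total addresses = 2^12 = 4096
Usable hosts = 4096 - 2 (network + broadcast) = 4094

4094


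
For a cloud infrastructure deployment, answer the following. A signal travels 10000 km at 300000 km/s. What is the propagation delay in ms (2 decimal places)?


Given: distance = 10000 km, speed = 300000 km/s
Delay = distance / speed = 10000 / 300000 seconds
Delay in ms = 10000 * 1000 / 300000
Delay = 33.3333 ms
Rounded to 2 dp = 33.33 ms

33.33


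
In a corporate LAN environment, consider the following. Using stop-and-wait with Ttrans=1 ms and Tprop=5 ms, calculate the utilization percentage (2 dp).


Given: Ttrans = 1 ms, Tprop = 5 ms
RTT = 2 * Tprop = 2 * 5 = 10 ms
U = Ttrans / (Ttrans + RTT)
U = 1 / (1 + 10)
U = 1 / 11 = 0.090909
U% = 9.09%

9.09


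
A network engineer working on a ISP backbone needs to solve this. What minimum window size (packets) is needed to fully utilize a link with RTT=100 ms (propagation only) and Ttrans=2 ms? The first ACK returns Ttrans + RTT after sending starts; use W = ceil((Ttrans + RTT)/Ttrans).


Given: Ttrans = 2 ms, RTT = 100 ms (= 2 * Tprop, Tprop = 50 ms)
Time until first ACK returns = Ttrans + RTT = 2 + 100 = 102 ms
Need W * Ttrans >= Ttrans + RTT  ->  W >= (Ttrans + RTT) / Ttrans
(Ttrans + RTT) / Ttrans = 102 / 2 = 51
W_min = ceil(51) = 51

51


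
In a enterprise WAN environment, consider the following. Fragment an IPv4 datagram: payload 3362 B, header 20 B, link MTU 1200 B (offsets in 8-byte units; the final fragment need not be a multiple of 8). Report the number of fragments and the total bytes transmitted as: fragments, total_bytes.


Max data per non-final fragment = floor((MTU - header)/8)*8 = floor((1200 - 20)/8)*8 = floor(1180/8)*8 = 1176 B
Final fragment needs no 8-byte alignment: it can carry up to MTU - header = 1180 B
Non-final fragments needed = ceil((payload - 1180) / 1176) = ceil(2182/1176) = ceil(1.8554) = 2
Number of fragments = 2 + 1 = 3
Fragment sizes (data): 2 * 1176 B + 1010 B (last, 1010 <= 1180 OK)
Total bytes sent = payload + n_frags * header = 3362 + 3*20 = 3362 + 60 = 3422 B

3, 3422


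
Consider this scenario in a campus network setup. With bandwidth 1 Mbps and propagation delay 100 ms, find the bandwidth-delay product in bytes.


Given: bandwidth = 1 Mbps, delay = 100 ms
BDP in bits = 1 * 10^6 * 100 / 1000
BDP in bits = 100000
BDP in bytes = 100000 / 8 = 12500

12500


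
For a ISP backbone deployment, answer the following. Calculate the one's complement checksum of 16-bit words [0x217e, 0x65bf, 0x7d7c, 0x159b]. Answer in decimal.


Given words: [0x217e, 0x65bf, 0x7d7c, 0x159b]
Step 1: Sum all words
Raw sum = 8574 + 26047 + 32124 + 5531 = 72276
Step 2: Fold carry: (6740 + 1) = 6741
One's complement = ~6741 & 0xFFFF = 58794

58794


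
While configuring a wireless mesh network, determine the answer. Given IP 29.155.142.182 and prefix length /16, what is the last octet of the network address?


Given: IP = 29.155.142.182, prefix = /16
Subnet mask = 255.255.0.0
Last octet of IP: 182
Last octet of mask: 0
Network last octet = 182 AND 0 = 0

0
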